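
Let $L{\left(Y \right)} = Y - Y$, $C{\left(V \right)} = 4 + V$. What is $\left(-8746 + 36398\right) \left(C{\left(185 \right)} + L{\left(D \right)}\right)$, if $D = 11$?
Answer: $5226228$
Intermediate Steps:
$L{\left(Y \right)} = 0$
$\left(-8746 + 36398\right) \left(C{\left(185 \right)} + L{\left(D \right)}\right) = \left(-8746 + 36398\right) \left(\left(4 + 185\right) + 0\right) = 27652 \left(189 + 0\right) = 27652 \cdot 189 = 5226228$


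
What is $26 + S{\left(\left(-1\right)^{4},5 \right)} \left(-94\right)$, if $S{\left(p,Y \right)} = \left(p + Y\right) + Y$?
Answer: $-1008$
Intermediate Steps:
$S{\left(p,Y \right)} = p + 2 Y$ ($S{\left(p,Y \right)} = \left(Y + p\right) + Y = p + 2 Y$)
$26 + S{\left(\left(-1\right)^{4},5 \right)} \left(-94\right) = 26 + \left(\left(-1\right)^{4} + 2 \cdot 5\right) \left(-94\right) = 26 + \left(1 + 10\right) \left(-94\right) = 26 + 11 \left(-94\right) = 26 - 1034 = -1008$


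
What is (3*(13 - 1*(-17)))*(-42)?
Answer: -3780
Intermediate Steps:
(3*(13 - 1*(-17)))*(-42) = (3*(13 + 17))*(-42) = (3*30)*(-42) = 90*(-42) = -3780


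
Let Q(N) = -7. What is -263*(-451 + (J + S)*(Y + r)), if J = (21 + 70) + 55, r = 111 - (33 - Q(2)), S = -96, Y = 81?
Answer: -1880187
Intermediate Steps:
r = 71 (r = 111 - (33 - 1*(-7)) = 111 - (33 + 7) = 111 - 1*40 = 111 - 40 = 71)
J = 146 (J = 91 + 55 = 146)
-263*(-451 + (J + S)*(Y + r)) = -263*(-451 + (146 - 96)*(81 + 71)) = -263*(-451 + 50*152) = -263*(-451 + 7600) = -263*7149 = -1880187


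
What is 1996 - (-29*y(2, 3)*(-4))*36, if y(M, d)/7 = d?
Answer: -85700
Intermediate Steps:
y(M, d) = 7*d
1996 - (-29*y(2, 3)*(-4))*36 = 1996 - (-29*7*3*(-4))*36 = 1996 - (-609*(-4))*36 = 1996 - (-29*(-84))*36 = 1996 - 2436*36 = 1996 - 1*87696 = 1996 - 87696 = -85700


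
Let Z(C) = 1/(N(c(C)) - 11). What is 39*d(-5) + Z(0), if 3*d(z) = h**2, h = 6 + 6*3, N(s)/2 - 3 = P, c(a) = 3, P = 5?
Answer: 37441/5 ≈ 7488.2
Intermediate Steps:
N(s) = 16 (N(s) = 6 + 2*5 = 6 + 10 = 16)
h = 24 (h = 6 + 18 = 24)
d(z) = 192 (d(z) = (1/3)*24**2 = (1/3)*576 = 192)
Z(C) = 1/5 (Z(C) = 1/(16 - 11) = 1/5)
39*d(-5) + Z(0) = 39*192 + 1/5 = 7488 + 1/5 = 37441/5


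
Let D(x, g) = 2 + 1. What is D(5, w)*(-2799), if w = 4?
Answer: -8397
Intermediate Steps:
D(x, g) = 3
D(5, w)*(-2799) = 3*(-2799) = -8397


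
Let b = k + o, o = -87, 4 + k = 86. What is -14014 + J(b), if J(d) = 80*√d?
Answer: -14014 + 80*I*√5 ≈ -14014.0 + 178.89*I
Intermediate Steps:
k = 82 (k = -4 + 86 = 82)
b = -5 (b = 82 - 87 = -5)
-14014 + J(b) = -14014 + 80*√(-5) = -14014 + 80*(I*√5) = -14014 + 80*I*√5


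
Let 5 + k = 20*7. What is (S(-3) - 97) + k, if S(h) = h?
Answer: 35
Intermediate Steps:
k = 135 (k = -5 + 20*7 = -5 + 140 = 135)
(S(-3) - 97) + k = (-3 - 97) + 135 = -100 + 135 = 35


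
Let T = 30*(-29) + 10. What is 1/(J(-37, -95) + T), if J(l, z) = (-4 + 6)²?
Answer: -1/856 ≈ -0.0011682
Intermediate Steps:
J(l, z) = 4 (J(l, z) = 2² = 4)
T = -860 (T = -870 + 10 = -860)
1/(J(-37, -95) + T) = 1/(4 - 860) = 1/(-856) = -1/856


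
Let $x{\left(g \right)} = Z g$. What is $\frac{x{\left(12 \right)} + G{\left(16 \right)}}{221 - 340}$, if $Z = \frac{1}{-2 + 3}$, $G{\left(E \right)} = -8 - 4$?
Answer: $0$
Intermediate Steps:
$G{\left(E \right)} = -12$ ($G{\left(E \right)} = -8 - 4 = -12$)
$Z = 1$ ($Z = 1^{-1} = 1$)
$x{\left(g \right)} = g$ ($x{\left(g \right)} = 1 g = g$)
$\frac{x{\left(12 \right)} + G{\left(16 \right)}}{221 - 340} = \frac{12 - 12}{221 - 340} = \frac{0}{-119} = 0 \left(- \frac{1}{119}\right) = 0$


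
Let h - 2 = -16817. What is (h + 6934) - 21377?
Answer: -31258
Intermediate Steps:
h = -16815 (h = 2 - 16817 = -16815)
(h + 6934) - 21377 = (-16815 + 6934) - 21377 = -9881 - 21377 = -31258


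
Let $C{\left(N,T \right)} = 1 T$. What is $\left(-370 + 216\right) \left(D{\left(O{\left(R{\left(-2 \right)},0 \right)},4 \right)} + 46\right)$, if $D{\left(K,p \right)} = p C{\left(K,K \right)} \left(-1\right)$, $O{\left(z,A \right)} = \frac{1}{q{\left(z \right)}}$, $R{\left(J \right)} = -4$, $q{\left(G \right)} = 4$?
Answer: $-6930$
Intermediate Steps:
$C{\left(N,T \right)} = T$
$O{\left(z,A \right)} = \frac{1}{4}$
$D{\left(K,p \right)} = - K p$ ($D{\left(K,p \right)} = p K \left(-1\right) = K p \left(-1\right) = - K p$)
$\left(-370 + 216\right) \left(D{\left(O{\left(R{\left(-2 \right)},0 \right)},4 \right)} + 46\right) = \left(-370 + 216\right) \left(\left(-1\right) \frac{1}{4} \cdot 4 + 46\right) = - 154 \left(-1 + 46\right) = \left(-154\right) 45 = -6930$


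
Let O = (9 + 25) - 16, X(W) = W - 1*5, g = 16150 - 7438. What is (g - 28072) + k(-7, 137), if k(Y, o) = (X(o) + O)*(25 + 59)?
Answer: -6760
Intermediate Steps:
g = 8712
X(W) = -5 + W (X(W) = W - 5 = -5 + W)
O = 18 (O = 34 - 16 = 18)
k(Y, o) = 1092 + 84*o (k(Y, o) = ((-5 + o) + 18)*(25 + 59) = (13 + o)*84 = 1092 + 84*o)
(g - 28072) + k(-7, 137) = (8712 - 28072) + (1092 + 84*137) = -19360 + (1092 + 11508) = -19360 + 12600 = -6760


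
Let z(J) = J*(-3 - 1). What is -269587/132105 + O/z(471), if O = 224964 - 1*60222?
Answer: -3711857303/41480970 ≈ -89.483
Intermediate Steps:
z(J) = -4*J (z(J) = J*(-4) = -4*J)
O = 164742 (O = 224964 - 60222 = 164742)
-269587/132105 + O/z(471) = -269587/132105 + 164742/((-4*471)) = -269587*1/132105 + 164742/(-1884) = -269587/132105 + 164742*(-1/1884) = -269587/132105 - 27457/314 = -3711857303/41480970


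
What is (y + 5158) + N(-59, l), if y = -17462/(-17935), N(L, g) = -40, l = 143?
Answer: 91808792/17935 ≈ 5119.0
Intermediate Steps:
y = 17462/17935 (y = -17462*(-1/17935) = 17462/17935 ≈ 0.97363)
(y + 5158) + N(-59, l) = (17462/17935 + 5158) - 40 = 92526192/17935 - 40 = 91808792/17935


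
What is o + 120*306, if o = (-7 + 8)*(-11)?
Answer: 36709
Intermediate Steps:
o = -11 (o = 1*(-11) = -11)
o + 120*306 = -11 + 120*306 = -11 + 36720 = 36709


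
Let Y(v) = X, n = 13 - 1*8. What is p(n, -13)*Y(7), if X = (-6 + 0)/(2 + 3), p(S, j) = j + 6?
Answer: 42/5 ≈ 8.4000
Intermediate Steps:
n = 5 (n = 13 - 8 = 5)
p(S, j) = 6 + j
X = -6/5 ≈ -1.2000
Y(v) = -6/5
p(n, -13)*Y(7) = (6 - 13)*(-6/5) = -7*(-6/5) = 42/5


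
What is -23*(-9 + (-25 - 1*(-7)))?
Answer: 621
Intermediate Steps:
-23*(-9 + (-25 - 1*(-7))) = -23*(-9 + (-25 + 7)) = -23*(-9 - 18) = -23*(-27) = -1*(-621) = 621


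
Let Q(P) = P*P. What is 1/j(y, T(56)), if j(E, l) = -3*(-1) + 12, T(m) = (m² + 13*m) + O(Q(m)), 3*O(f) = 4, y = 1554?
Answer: 1/15 ≈ 0.066667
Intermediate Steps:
Q(P) = P²
O(f) = 4/3 (O(f) = (⅓)*4 = 4/3)
T(m) = 4/3 + m² + 13*m (T(m) = (m² + 13*m) + 4/3 = 4/3 + m² + 13*m)
j(E, l) = 15 (j(E, l) = 3 + 12 = 15)
1/j(y, T(56)) = 1/15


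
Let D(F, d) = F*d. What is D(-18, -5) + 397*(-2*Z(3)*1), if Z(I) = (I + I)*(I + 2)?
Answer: -23730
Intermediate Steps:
Z(I) = 2*I*(2 + I) (Z(I) = (2*I)*(2 + I) = 2*I*(2 + I))
D(-18, -5) + 397*(-2*Z(3)*1) = -18*(-5) + 397*(-4*3*(2 + 3)*1) = 90 + 397*(-4*3*5*1) = 90 + 397*(-2*30*1) = 90 + 397*(-60*1) = 90 + 397*(-60) = 90 - 23820 = -23730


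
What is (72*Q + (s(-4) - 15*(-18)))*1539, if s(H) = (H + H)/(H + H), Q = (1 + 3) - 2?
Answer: 638685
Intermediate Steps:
Q = 2 (Q = 4 - 2 = 2)
s(H) = 1 (s(H) = (2*H)/((2*H)) = (2*H)*(1/(2*H)) = 1)
(72*Q + (s(-4) - 15*(-18)))*1539 = (72*2 + (1 - 15*(-18)))*1539 = (144 + (1 + 270))*1539 = (144 + 271)*1539 = 415*1539 = 638685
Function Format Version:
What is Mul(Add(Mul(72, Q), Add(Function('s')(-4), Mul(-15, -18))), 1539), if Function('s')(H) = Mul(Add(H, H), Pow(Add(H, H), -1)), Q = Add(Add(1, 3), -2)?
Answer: 638685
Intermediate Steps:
Q = 2 (Q = Add(4, -2) = 2)
Function('s')(H) = 1 (Function('s')(H) = Mul(Mul(2, H), Pow(Mul(2, H), -1)) = Mul(Mul(2, H), Mul(Rational(1, 2), Pow(H, -1))) = 1)
Mul(Add(Mul(72, Q), Add(Function('s')(-4), Mul(-15, -18))), 1539) = Mul(Add(Mul(72, 2), Add(1, Mul(-15, -18))), 1539) = Mul(Add(144, Add(1, 270)), 1539) = Mul(Add(144, 271), 1539) = Mul(415, 1539) = 638685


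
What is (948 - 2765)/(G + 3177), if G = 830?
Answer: -1817/4007 ≈ -0.45346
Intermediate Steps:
(948 - 2765)/(G + 3177) = (948 - 2765)/(830 + 3177) = -1817/4007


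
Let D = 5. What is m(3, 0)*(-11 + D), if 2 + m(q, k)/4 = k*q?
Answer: 48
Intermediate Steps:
m(q, k) = -8 + 4*k*q (m(q, k) = -8 + 4*(k*q) = -8 + 4*k*q)
m(3, 0)*(-11 + D) = (-8 + 4*0*3)*(-11 + 5) = (-8 + 0)*(-6) = -8*(-6) = 48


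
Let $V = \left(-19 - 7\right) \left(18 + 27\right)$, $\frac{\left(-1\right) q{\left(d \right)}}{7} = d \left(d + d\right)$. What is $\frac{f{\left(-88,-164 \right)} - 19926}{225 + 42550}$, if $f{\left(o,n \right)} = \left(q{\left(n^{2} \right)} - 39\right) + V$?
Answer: $- \frac{10127548559}{42775} \approx -2.3676 \cdot 10^{5}$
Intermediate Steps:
$q{\left(d \right)} = - 14 d^{2}$ ($q{\left(d \right)} = - 7 d \left(d + d\right) = - 7 d 2 d = - 7 \cdot 2 d^{2} = - 14 d^{2}$)
$V = -1170$ ($V = \left(-26\right) 45 = -1170$)
$f{\left(o,n \right)} = -1209 - 14 n^{4}$ ($f{\left(o,n \right)} = \left(- 14 \left(n^{2}\right)^{2} - 39\right) - 1170 = \left(- 14 n^{4} - 39\right) - 1170 = \left(-39 - 14 n^{4}\right) - 1170 = -1209 - 14 n^{4}$)
$\frac{f{\left(-88,-164 \right)} - 19926}{225 + 42550} = \frac{\left(-1209 - 14 \left(-164\right)^{4}\right) - 19926}{225 + 42550} = \frac{\left(-1209 - 10127527424\right) - 19926}{42775} = \left(\left(-1209 - 10127527424\right) - 19926\right) \frac{1}{42775} = \left(-10127528633 - 19926\right) \frac{1}{42775} = \left(-10127548559\right) \frac{1}{42775} = - \frac{10127548559}{42775}$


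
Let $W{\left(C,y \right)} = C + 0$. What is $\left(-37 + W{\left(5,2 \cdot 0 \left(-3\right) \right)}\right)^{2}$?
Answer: $1024$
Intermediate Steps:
$W{\left(C,y \right)} = C$
$\left(-37 + W{\left(5,2 \cdot 0 \left(-3\right) \right)}\right)^{2} = \left(-37 + 5\right)^{2} = \left(-32\right)^{2} = 1024$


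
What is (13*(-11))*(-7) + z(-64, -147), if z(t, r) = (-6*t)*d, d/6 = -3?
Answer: -5911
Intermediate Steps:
d = -18 (d = 6*(-3) = -18)
z(t, r) = 108*t (z(t, r) = -6*t*(-18) = 108*t)
(13*(-11))*(-7) + z(-64, -147) = (13*(-11))*(-7) + 108*(-64) = -143*(-7) - 6912 = 1001 - 6912 = -5911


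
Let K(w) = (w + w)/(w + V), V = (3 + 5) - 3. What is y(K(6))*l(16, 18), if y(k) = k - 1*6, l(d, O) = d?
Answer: -864/11 ≈ -78.545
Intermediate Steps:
V = 5 (V = 8 - 3 = 5)
K(w) = 2*w/(5 + w) (K(w) = (w + w)/(w + 5) = (2*w)/(5 + w) = 2*w/(5 + w))
y(k) = -6 + k (y(k) = k - 6 = -6 + k)
y(K(6))*l(16, 18) = (-6 + 2*6/(5 + 6))*16 = (-6 + 2*6/11)*16 = (-6 + 2*6*(1/11))*16 = (-6 + 12/11)*16 = -54/11*16 = -864/11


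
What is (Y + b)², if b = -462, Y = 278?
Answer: 33856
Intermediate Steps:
(Y + b)² = (278 - 462)² = (-184)² = 33856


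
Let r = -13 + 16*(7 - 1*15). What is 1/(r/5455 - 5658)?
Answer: -5455/30864531 ≈ -0.00017674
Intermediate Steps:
r = -141 (r = -13 + 16*(7 - 15) = -13 + 16*(-8) = -13 - 128 = -141)
1/(r/5455 - 5658) = 1/(-141/5455 - 5658) = 1/(-30864531/5455) = -5455/30864531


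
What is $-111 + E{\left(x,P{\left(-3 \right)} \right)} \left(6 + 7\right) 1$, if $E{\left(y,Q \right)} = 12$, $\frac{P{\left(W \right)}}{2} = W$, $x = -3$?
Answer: $45$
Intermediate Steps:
$P{\left(W \right)} = 2 W$
$-111 + E{\left(x,P{\left(-3 \right)} \right)} \left(6 + 7\right) 1 = -111 + 12 \left(6 + 7\right) 1 = -111 + 12 \cdot 13 \cdot 1 = -111 + 12 \cdot 13 = -111 + 156 = 45$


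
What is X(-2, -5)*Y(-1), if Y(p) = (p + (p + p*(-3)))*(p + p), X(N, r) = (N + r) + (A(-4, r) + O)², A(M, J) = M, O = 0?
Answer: -18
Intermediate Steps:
X(N, r) = 16 + N + r (X(N, r) = (N + r) + (-4 + 0)² = (N + r) + (-4)² = (N + r) + 16 = 16 + N + r)
Y(p) = -2*p² (Y(p) = (p + (p - 3*p))*(2*p) = (p - 2*p)*(2*p) = (-p)*(2*p) = -2*p²)
X(-2, -5)*Y(-1) = (16 - 2 - 5)*(-2*(-1)²) = 9*(-2*1) = 9*(-2) = -18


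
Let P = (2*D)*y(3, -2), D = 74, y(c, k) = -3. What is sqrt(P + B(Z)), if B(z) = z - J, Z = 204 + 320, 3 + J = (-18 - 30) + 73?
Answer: sqrt(58) ≈ 7.6158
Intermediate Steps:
J = 22 (J = -3 + ((-18 - 30) + 73) = -3 + (-48 + 73) = -3 + 25 = 22)
Z = 524
B(z) = -22 + z (B(z) = z - 1*22 = z - 22 = -22 + z)
P = -444 (P = (2*74)*(-3) = 148*(-3) = -444)
sqrt(P + B(Z)) = sqrt(-444 + (-22 + 524)) = sqrt(-444 + 502) = sqrt(58)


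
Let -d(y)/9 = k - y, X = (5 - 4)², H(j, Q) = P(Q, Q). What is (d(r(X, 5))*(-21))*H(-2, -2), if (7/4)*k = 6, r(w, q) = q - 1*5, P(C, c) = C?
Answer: -1296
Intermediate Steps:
H(j, Q) = Q
X = 1 (X = 1² = 1)
r(w, q) = -5 + q (r(w, q) = q - 5 = -5 + q)
k = 24/7 (k = (4/7)*6 = 24/7 ≈ 3.4286)
d(y) = -216/7 + 9*y (d(y) = -9*(24/7 - y) = -216/7 + 9*y)
(d(r(X, 5))*(-21))*H(-2, -2) = ((-216/7 + 9*(-5 + 5))*(-21))*(-2) = ((-216/7 + 9*0)*(-21))*(-2) = ((-216/7 + 0)*(-21))*(-2) = -216/7*(-21)*(-2) = 648*(-2) = -1296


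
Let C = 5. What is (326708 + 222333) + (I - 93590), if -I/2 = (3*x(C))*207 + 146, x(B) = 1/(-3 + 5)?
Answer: 454538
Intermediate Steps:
x(B) = ½ (x(B) = 1/2 = ½)
I = -913 (I = -2*((3*(½))*207 + 146) = -2*((3/2)*207 + 146) = -2*(621/2 + 146) = -2*913/2 = -913)
(326708 + 222333) + (I - 93590) = (326708 + 222333) + (-913 - 93590) = 549041 - 94503 = 454538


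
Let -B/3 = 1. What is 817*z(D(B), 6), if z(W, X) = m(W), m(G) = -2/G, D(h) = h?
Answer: 1634/3 ≈ 544.67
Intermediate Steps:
B = -3 (B = -3*1 = -3)
z(W, X) = -2/W
817*z(D(B), 6) = 817*(-2/(-3)) = 817*(-2*(-1/3)) = 817*(2/3) = 1634/3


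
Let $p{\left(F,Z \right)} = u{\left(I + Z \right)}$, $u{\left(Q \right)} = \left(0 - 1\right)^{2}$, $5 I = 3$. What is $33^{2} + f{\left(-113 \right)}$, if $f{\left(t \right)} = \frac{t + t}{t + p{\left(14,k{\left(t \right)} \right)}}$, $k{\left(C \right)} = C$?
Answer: $\frac{61097}{56} \approx 1091.0$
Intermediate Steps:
$I = \frac{3}{5}$ ($I = \frac{1}{5} \cdot 3 = \frac{3}{5} \approx 0.6$)
$u{\left(Q \right)} = 1$ ($u{\left(Q \right)} = \left(-1\right)^{2} = 1$)
$p{\left(F,Z \right)} = 1$
$f{\left(t \right)} = \frac{2 t}{1 + t}$ ($f{\left(t \right)} = \frac{t + t}{t + 1} = \frac{2 t}{1 + t}$)
$33^{2} + f{\left(-113 \right)} = 33^{2} + 2 \left(-113\right) \frac{1}{1 - 113} = 1089 + 2 \left(-113\right) \frac{1}{-112} = 1089 + 2 \left(-113\right) \left(- \frac{1}{112}\right) = 1089 + \frac{113}{56} = \frac{61097}{56}$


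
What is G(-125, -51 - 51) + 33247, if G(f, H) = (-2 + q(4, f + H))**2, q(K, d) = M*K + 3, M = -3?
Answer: 33368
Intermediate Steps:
q(K, d) = 3 - 3*K (q(K, d) = -3*K + 3 = 3 - 3*K)
G(f, H) = 121 (G(f, H) = (-2 + (3 - 3*4))**2 = (-2 + (3 - 12))**2 = (-2 - 9)**2 = (-11)**2 = 121)
G(-125, -51 - 51) + 33247 = 121 + 33247 = 33368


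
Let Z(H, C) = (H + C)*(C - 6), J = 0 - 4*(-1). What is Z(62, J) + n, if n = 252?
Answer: 120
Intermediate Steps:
J = 4 (J = 0 + 4 = 4)
Z(H, C) = (-6 + C)*(C + H) (Z(H, C) = (C + H)*(-6 + C) = (-6 + C)*(C + H))
Z(62, J) + n = (4² - 6*4 - 6*62 + 4*62) + 252 = (16 - 24 - 372 + 248) + 252 = -132 + 252 = 120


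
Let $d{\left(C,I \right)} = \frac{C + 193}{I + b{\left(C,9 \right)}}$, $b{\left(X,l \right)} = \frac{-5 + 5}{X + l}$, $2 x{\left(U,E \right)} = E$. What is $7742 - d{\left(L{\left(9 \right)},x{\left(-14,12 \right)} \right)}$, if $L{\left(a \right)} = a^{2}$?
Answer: $\frac{23089}{3} \approx 7696.3$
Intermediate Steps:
$x{\left(U,E \right)} = \frac{E}{2}$
$b{\left(X,l \right)} = 0$ ($b{\left(X,l \right)} = \frac{0}{X + l} = 0$)
$d{\left(C,I \right)} = \frac{193 + C}{I}$ ($d{\left(C,I \right)} = \frac{C + 193}{I + 0} = \frac{193 + C}{I}$)
$7742 - d{\left(L{\left(9 \right)},x{\left(-14,12 \right)} \right)} = 7742 - \frac{193 + 9^{2}}{\frac{1}{2} \cdot 12} = 7742 - \frac{193 + 81}{6} = 7742 - \frac{1}{6} \cdot 274 = 7742 - \frac{137}{3} = \frac{23089}{3}$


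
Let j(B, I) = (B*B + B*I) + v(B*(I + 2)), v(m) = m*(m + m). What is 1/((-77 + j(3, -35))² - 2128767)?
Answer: 1/375357274 ≈ 2.6641e-9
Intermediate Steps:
v(m) = 2*m² (v(m) = m*(2*m) = 2*m²)
j(B, I) = B² + B*I + 2*B²*(2 + I)² (j(B, I) = (B*B + B*I) + 2*(B*(I + 2))² = (B² + B*I) + 2*(B*(2 + I))² = (B² + B*I) + 2*(B²*(2 + I)²) = (B² + B*I) + 2*B²*(2 + I)² = B² + B*I + 2*B²*(2 + I)²)
1/((-77 + j(3, -35))² - 2128767) = 1/((-77 + 3*(3 - 35 + 2*3*(2 - 35)²))² - 2128767) = 1/((-77 + 3*(3 - 35 + 2*3*(-33)²))² - 2128767) = 1/((-77 + 3*(3 - 35 + 2*3*1089))² - 2128767) = 1/((-77 + 3*(3 - 35 + 6534))² - 2128767) = 1/((-77 + 3*6502)² - 2128767) = 1/((-77 + 19506)² - 2128767) = 1/(19429² - 2128767) = 1/(377486041 - 2128767) = 1/375357274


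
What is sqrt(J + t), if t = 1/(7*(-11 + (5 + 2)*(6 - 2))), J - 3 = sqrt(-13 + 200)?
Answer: sqrt(42602 + 14161*sqrt(187))/119 ≈ 4.0845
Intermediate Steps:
J = 3 + sqrt(187) (J = 3 + sqrt(-13 + 200) = 3 + sqrt(187) ≈ 16.675)
t = 1/119 (t = 1/(7*(-11 + 7*4)) = 1/(7*(-11 + 28)) = 1/(7*17) = 1/119 ≈ 0.0084034)
sqrt(J + t) = sqrt((3 + sqrt(187)) + 1/119) = sqrt(358/119 + sqrt(187))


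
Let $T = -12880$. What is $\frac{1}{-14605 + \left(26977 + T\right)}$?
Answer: $- \frac{1}{508} \approx -0.0019685$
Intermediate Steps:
$\frac{1}{-14605 + \left(26977 + T\right)} = \frac{1}{-14605 + \left(26977 - 12880\right)} = \frac{1}{-14605 + 14097} = \frac{1}{-508} = - \frac{1}{508}$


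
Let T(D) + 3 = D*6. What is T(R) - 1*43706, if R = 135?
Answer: -42899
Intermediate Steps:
T(D) = -3 + 6*D (T(D) = -3 + D*6 = -3 + 6*D)
T(R) - 1*43706 = (-3 + 6*135) - 1*43706 = (-3 + 810) - 43706 = 807 - 43706 = -42899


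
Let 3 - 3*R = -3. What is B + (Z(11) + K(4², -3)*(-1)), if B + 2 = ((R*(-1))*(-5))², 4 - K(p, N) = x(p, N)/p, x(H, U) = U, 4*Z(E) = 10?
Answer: 1541/16 ≈ 96.313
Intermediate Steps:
R = 2 (R = 1 - ⅓*(-3) = 1 + 1 = 2)
Z(E) = 5/2 (Z(E) = (¼)*10 = 5/2)
K(p, N) = 4 - N/p
B = 98 (B = -2 + ((2*(-1))*(-5))² = -2 + (-2*(-5))² = -2 + 10² = -2 + 100 = 98)
B + (Z(11) + K(4², -3)*(-1)) = 98 + (5/2 + (4 - 1*(-3)/4²)*(-1)) = 98 + (5/2 + (4 - 1*(-3)/16)*(-1)) = 98 + (5/2 + (4 - 1*(-3)*1/16)*(-1)) = 98 + (5/2 + (4 + 3/16)*(-1)) = 98 + (5/2 + (67/16)*(-1)) = 98 + (5/2 - 67/16) = 98 - 27/16 = 1541/16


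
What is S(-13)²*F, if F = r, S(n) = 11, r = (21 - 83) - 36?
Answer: -11858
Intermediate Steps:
r = -98 (r = -62 - 36 = -98)
F = -98
S(-13)²*F = 11²*(-98) = 121*(-98) = -11858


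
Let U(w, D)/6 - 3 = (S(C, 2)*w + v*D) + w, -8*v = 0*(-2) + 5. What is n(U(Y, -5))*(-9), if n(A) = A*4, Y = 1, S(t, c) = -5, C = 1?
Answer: -459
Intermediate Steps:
v = -5/8 (v = -(0*(-2) + 5)/8 = -(0 + 5)/8 = -⅛*5 = -5/8 ≈ -0.62500)
U(w, D) = 18 - 24*w - 15*D/4 (U(w, D) = 18 + 6*((-5*w - 5*D/8) + w) = 18 + 6*(-4*w - 5*D/8) = 18 + (-24*w - 15*D/4) = 18 - 24*w - 15*D/4)
n(A) = 4*A
n(U(Y, -5))*(-9) = (4*(18 - 24*1 - 15/4*(-5)))*(-9) = (4*(18 - 24 + 75/4))*(-9) = (4*(51/4))*(-9) = 51*(-9) = -459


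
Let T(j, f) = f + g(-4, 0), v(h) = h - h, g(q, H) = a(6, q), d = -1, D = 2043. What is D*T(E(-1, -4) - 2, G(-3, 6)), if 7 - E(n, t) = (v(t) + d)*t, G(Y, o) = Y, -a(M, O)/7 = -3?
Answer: 36774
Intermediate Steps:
a(M, O) = 21 (a(M, O) = -7*(-3) = 21)
g(q, H) = 21
v(h) = 0
E(n, t) = 7 + t (E(n, t) = 7 - (0 - 1)*t = 7 - (-1)*t = 7 + t)
T(j, f) = 21 + f (T(j, f) = f + 21 = 21 + f)
D*T(E(-1, -4) - 2, G(-3, 6)) = 2043*(21 - 3) = 2043*18 = 36774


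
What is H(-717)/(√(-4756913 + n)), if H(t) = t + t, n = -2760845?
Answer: 717*I*√7517758/3758879 ≈ 0.523*I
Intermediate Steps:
H(t) = 2*t
H(-717)/(√(-4756913 + n)) = (2*(-717))/(√(-4756913 - 2760845)) = -1434*(-I*√7517758/7517758) = -(-717)*I*√7517758/3758879 = 717*I*√7517758/3758879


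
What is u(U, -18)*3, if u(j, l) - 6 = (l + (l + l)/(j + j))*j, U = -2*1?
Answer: 72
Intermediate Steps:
U = -2
u(j, l) = 6 + j*(l + l/j) (u(j, l) = 6 + (l + (l + l)/(j + j))*j = 6 + (l + (2*l)/((2*j)))*j = 6 + (l + (2*l)*(1/(2*j)))*j = 6 + (l + l/j)*j = 6 + j*(l + l/j))
u(U, -18)*3 = (6 - 18 - 2*(-18))*3 = (6 - 18 + 36)*3 = 24*3 = 72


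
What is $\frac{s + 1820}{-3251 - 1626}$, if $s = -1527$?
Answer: $- \frac{293}{4877} \approx -0.060078$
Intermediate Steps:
$\frac{s + 1820}{-3251 - 1626} = \frac{-1527 + 1820}{-3251 - 1626} = \frac{293}{-4877} = 293 \left(- \frac{1}{4877}\right) = - \frac{293}{4877}$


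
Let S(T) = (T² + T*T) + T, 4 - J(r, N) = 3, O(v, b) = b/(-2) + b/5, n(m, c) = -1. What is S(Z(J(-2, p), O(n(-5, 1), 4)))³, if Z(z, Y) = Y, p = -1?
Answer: 74088/15625 ≈ 4.7416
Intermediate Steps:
O(v, b) = -3*b/10 (O(v, b) = b*(-½) + b*(⅕) = -b/2 + b/5 = -3*b/10)
J(r, N) = 1 (J(r, N) = 4 - 1*3 = 4 - 3 = 1)
S(T) = T + 2*T² (S(T) = (T² + T²) + T = 2*T² + T = T + 2*T²)
S(Z(J(-2, p), O(n(-5, 1), 4)))³ = ((-3/10*4)*(1 + 2*(-3/10*4)))³ = (-6*(1 + 2*(-6/5))/5)³ = (-6*(1 - 12/5)/5)³ = (-6/5*(-7/5))³ = (42/25)³ = 74088/15625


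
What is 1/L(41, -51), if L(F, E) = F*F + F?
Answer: 1/1722 ≈ 0.00058072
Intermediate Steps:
L(F, E) = F + F² (L(F, E) = F² + F = F + F²)
1/L(41, -51) = 1/(41*(1 + 41)) = 1/(41*42) = 1/1722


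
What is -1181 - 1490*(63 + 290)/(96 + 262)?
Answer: -474384/179 ≈ -2650.2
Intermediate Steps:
-1181 - 1490*(63 + 290)/(96 + 262) = -1181 - 525970/358 = -1181 - 1490*353/358 = -1181 - 262985/179 = -474384/179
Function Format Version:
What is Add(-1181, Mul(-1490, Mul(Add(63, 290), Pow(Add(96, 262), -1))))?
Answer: Rational(-474384, 179) ≈ -2650.2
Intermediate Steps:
Add(-1181, Mul(-1490, Mul(Add(63, 290), Pow(Add(96, 262), -1)))) = Add(-1181, Mul(-1490, Mul(353, Pow(358, -1)))) = Add(-1181, Mul(-1490, Mul(353, Rational(1, 358)))) = Add(-1181, Mul(-1490, Rational(353, 358))) = Add(-1181, Rational(-262985, 179)) = Rational(-474384, 179)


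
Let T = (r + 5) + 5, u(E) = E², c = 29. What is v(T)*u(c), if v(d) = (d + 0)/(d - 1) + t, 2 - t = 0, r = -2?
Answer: 18502/7 ≈ 2643.1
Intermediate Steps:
t = 2 (t = 2 - 1*0 = 2 + 0 = 2)
T = 8 (T = (-2 + 5) + 5 = 3 + 5 = 8)
v(d) = 2 + d/(-1 + d) (v(d) = (d + 0)/(d - 1) + 2 = d/(-1 + d) + 2 = 2 + d/(-1 + d))
v(T)*u(c) = ((-2 + 3*8)/(-1 + 8))*29² = ((-2 + 24)/7)*841 = ((⅐)*22)*841 = (22/7)*841 = 18502/7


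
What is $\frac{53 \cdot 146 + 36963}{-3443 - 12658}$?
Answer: $- \frac{44701}{16101} \approx -2.7763$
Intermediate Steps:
$\frac{53 \cdot 146 + 36963}{-3443 - 12658} = \frac{7738 + 36963}{-16101} = 44701 \left(- \frac{1}{16101}\right) = - \frac{44701}{16101}$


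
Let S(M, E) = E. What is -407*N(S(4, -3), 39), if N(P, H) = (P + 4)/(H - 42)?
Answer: 407/3 ≈ 135.67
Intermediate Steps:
N(P, H) = (4 + P)/(-42 + H)
-407*N(S(4, -3), 39) = -407*(4 - 3)/(-42 + 39) = -407/(-3) = -(-407)/3 = -407*(-⅓) = 407/3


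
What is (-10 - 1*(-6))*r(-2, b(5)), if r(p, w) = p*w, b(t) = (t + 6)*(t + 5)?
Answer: 880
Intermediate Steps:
b(t) = (5 + t)*(6 + t) (b(t) = (6 + t)*(5 + t) = (5 + t)*(6 + t))
(-10 - 1*(-6))*r(-2, b(5)) = (-10 - 1*(-6))*(-2*(30 + 5² + 11*5)) = (-10 + 6)*(-2*(30 + 25 + 55)) = -(-8)*110 = -4*(-220) = 880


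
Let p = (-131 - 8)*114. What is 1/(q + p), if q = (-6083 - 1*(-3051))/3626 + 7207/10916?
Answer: -19790708/313607041333 ≈ -6.3107e-5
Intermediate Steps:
q = -3482365/19790708 (q = (-6083 + 3051)*(1/3626) + 7207*(1/10916) = -3032*1/3626 + 7207/10916 = -1516/1813 + 7207/10916 = -3482365/19790708 ≈ -0.17596)
p = -15846 (p = -139*114 = -15846)
1/(q + p) = 1/(-3482365/19790708 - 15846) = 1/(-313607041333/19790708) = -19790708/313607041333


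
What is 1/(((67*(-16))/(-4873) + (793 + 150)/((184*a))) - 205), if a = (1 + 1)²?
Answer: -155936/31732783 ≈ -0.0049140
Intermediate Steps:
a = 4 (a = 2² = 4)
1/(((67*(-16))/(-4873) + (793 + 150)/((184*a))) - 205) = 1/(((67*(-16))/(-4873) + (793 + 150)/((184*4))) - 205) = 1/((-1072*(-1/4873) + 943/736) - 205) = 1/((1072/4873 + 943*(1/736)) - 205) = 1/((1072/4873 + 41/32) - 205) = 1/(234097/155936 - 205) = 1/(-31732783/155936) = -155936/31732783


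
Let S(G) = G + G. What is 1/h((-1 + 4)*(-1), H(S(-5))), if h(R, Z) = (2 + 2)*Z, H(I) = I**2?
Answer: 1/400 ≈ 0.0025000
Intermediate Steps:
S(G) = 2*G
h(R, Z) = 4*Z
1/h((-1 + 4)*(-1), H(S(-5))) = 1/(4*(2*(-5))**2) = 1/(4*(-10)**2) = 1/(4*100) = 1/400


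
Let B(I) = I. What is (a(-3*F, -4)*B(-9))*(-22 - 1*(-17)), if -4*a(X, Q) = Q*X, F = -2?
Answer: 270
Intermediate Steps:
a(X, Q) = -Q*X/4
(a(-3*F, -4)*B(-9))*(-22 - 1*(-17)) = (-¼*(-4)*(-3*(-2))*(-9))*(-22 - 1*(-17)) = (-¼*(-4)*6*(-9))*(-22 + 17) = (6*(-9))*(-5) = -54*(-5) = 270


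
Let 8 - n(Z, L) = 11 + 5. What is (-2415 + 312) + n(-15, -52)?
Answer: -2111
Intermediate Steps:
n(Z, L) = -8 (n(Z, L) = 8 - (11 + 5) = 8 - 1*16 = 8 - 16 = -8)
(-2415 + 312) + n(-15, -52) = (-2415 + 312) - 8 = -2103 - 8 = -2111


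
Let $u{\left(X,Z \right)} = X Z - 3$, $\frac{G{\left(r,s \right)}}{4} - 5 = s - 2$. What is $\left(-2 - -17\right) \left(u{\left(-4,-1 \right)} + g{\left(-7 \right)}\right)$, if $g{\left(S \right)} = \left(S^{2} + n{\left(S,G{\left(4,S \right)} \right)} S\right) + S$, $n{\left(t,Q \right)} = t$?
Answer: $1380$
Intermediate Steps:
$G{\left(r,s \right)} = 12 + 4 s$ ($G{\left(r,s \right)} = 20 + 4 \left(s - 2\right) = 20 + 4 \left(-2 + s\right) = 20 + \left(-8 + 4 s\right) = 12 + 4 s$)
$u{\left(X,Z \right)} = -3 + X Z$
$g{\left(S \right)} = S + 2 S^{2}$ ($g{\left(S \right)} = \left(S^{2} + S S\right) + S = \left(S^{2} + S^{2}\right) + S = 2 S^{2} + S = S + 2 S^{2}$)
$\left(-2 - -17\right) \left(u{\left(-4,-1 \right)} + g{\left(-7 \right)}\right) = \left(-2 - -17\right) \left(\left(-3 - -4\right) - 7 \left(1 + 2 \left(-7\right)\right)\right) = \left(-2 + 17\right) \left(\left(-3 + 4\right) - 7 \left(1 - 14\right)\right) = 15 \left(1 - -91\right) = 15 \left(1 + 91\right) = 15 \cdot 92 = 1380$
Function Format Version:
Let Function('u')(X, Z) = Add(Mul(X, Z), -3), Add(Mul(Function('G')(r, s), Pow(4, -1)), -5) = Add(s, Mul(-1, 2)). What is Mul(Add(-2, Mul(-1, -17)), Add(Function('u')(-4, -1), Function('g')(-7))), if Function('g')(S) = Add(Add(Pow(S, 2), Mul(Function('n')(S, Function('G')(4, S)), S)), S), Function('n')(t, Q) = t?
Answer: 1380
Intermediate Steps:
Function('G')(r, s) = Add(12, Mul(4, s)) (Function('G')(r, s) = Add(20, Mul(4, Add(s, Mul(-1, 2)))) = Add(20, Mul(4, Add(s, -2))) = Add(20, Mul(4, Add(-2, s))) = Add(20, Add(-8, Mul(4, s))) = Add(12, Mul(4, s)))
Function('u')(X, Z) = Add(-3, Mul(X, Z))
Function('g')(S) = Add(S, Mul(2, Pow(S, 2))) (Function('g')(S) = Add(Add(Pow(S, 2), Mul(S, S)), S) = Add(Add(Pow(S, 2), Pow(S, 2)), S) = Add(Mul(2, Pow(S, 2)), S) = Add(S, Mul(2, Pow(S, 2))))
Mul(Add(-2, Mul(-1, -17)), Add(Function('u')(-4, -1), Function('g')(-7))) = Mul(Add(-2, Mul(-1, -17)), Add(Add(-3, Mul(-4, -1)), Mul(-7, Add(1, Mul(2, -7))))) = Mul(Add(-2, 17), Add(Add(-3, 4), Mul(-7, Add(1, -14)))) = Mul(15, Add(1, Mul(-7, -13))) = Mul(15, Add(1, 91)) = Mul(15, 92) = 1380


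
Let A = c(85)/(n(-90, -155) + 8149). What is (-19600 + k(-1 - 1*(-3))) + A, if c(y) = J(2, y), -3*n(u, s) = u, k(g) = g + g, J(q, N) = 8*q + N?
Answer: -160275583/8179 ≈ -19596.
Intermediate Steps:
J(q, N) = N + 8*q
k(g) = 2*g
n(u, s) = -u/3
c(y) = 16 + y (c(y) = y + 8*2 = y + 16 = 16 + y)
A = 101/8179 (A = (16 + 85)/(-⅓*(-90) + 8149) = 101/(30 + 8149) = 101/8179 ≈ 0.012349)
(-19600 + k(-1 - 1*(-3))) + A = (-19600 + 2*(-1 - 1*(-3))) + 101/8179 = (-19600 + 2*(-1 + 3)) + 101/8179 = (-19600 + 2*2) + 101/8179 = (-19600 + 4) + 101/8179 = -19596 + 101/8179 = -160275583/8179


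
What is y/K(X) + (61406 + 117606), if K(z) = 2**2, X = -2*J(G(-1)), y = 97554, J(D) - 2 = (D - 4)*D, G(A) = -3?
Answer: 406801/2 ≈ 2.0340e+5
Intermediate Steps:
J(D) = 2 + D*(-4 + D) (J(D) = 2 + (D - 4)*D = 2 + (-4 + D)*D = 2 + D*(-4 + D))
X = -46 (X = -2*(2 + (-3)**2 - 4*(-3)) = -2*(2 + 9 + 12) = -2*23 = -46)
K(z) = 4
y/K(X) + (61406 + 117606) = 97554/4 + (61406 + 117606) = 97554*(1/4) + 179012 = 48777/2 + 179012 = 406801/2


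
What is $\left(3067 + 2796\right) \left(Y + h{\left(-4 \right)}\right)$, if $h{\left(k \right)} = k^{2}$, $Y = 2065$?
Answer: $12200903$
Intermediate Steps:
$\left(3067 + 2796\right) \left(Y + h{\left(-4 \right)}\right) = \left(3067 + 2796\right) \left(2065 + \left(-4\right)^{2}\right) = 5863 \left(2065 + 16\right) = 5863 \cdot 2081 = 12200903$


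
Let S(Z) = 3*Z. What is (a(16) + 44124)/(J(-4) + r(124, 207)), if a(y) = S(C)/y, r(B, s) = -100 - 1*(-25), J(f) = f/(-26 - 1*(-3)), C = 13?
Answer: -16238529/27536 ≈ -589.72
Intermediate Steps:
J(f) = -f/23 (J(f) = f/(-26 + 3) = f/(-23) = f*(-1/23) = -f/23)
r(B, s) = -75 (r(B, s) = -100 + 25 = -75)
a(y) = 39/y (a(y) = (3*13)/y = 39/y)
(a(16) + 44124)/(J(-4) + r(124, 207)) = (39/16 + 44124)/(-1/23*(-4) - 75) = (39*(1/16) + 44124)/(4/23 - 75) = (39/16 + 44124)/(-1721/23) = (706023/16)*(-23/1721) = -16238529/27536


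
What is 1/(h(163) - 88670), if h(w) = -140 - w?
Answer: -1/88973 ≈ -1.1239e-5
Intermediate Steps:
1/(h(163) - 88670) = 1/((-140 - 1*163) - 88670) = 1/((-140 - 163) - 88670) = 1/(-303 - 88670) = 1/(-88973) = -1/88973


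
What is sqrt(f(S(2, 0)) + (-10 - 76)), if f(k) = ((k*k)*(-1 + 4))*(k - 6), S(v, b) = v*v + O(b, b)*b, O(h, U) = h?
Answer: I*sqrt(182) ≈ 13.491*I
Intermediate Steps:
S(v, b) = b**2 + v**2 (S(v, b) = v*v + b*b = v**2 + b**2 = b**2 + v**2)
f(k) = 3*k**2*(-6 + k) (f(k) = (k**2*3)*(-6 + k) = (3*k**2)*(-6 + k) = 3*k**2*(-6 + k))
sqrt(f(S(2, 0)) + (-10 - 76)) = sqrt(3*(0**2 + 2**2)**2*(-6 + (0**2 + 2**2)) + (-10 - 76)) = sqrt(3*(0 + 4)**2*(-6 + (0 + 4)) - 86) = sqrt(3*4**2*(-6 + 4) - 86) = sqrt(3*16*(-2) - 86) = sqrt(-96 - 86) = sqrt(-182) = I*sqrt(182)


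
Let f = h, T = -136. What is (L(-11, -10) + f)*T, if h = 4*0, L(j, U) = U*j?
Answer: -14960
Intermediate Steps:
h = 0
f = 0
(L(-11, -10) + f)*T = (-10*(-11) + 0)*(-136) = (110 + 0)*(-136) = 110*(-136) = -14960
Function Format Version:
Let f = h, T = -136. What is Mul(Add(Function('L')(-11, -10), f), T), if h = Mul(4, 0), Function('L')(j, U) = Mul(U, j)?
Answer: -14960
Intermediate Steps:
h = 0
f = 0
Mul(Add(Function('L')(-11, -10), f), T) = Mul(Add(Mul(-10, -11), 0), -136) = Mul(Add(110, 0), -136) = Mul(110, -136) = -14960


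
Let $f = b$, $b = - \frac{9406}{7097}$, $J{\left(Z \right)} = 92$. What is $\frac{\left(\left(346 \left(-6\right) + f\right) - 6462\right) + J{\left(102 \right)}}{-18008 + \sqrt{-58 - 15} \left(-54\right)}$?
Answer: $\frac{269897907336}{575745778601} - \frac{809334018 i \sqrt{73}}{575745778601} \approx 0.46878 - 0.01201 i$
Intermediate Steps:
$b = - \frac{9406}{7097}$ ($b = \left(-9406\right) \frac{1}{7097} = - \frac{9406}{7097} \approx -1.3253$)
$f = - \frac{9406}{7097} \approx -1.3253$
$\frac{\left(\left(346 \left(-6\right) + f\right) - 6462\right) + J{\left(102 \right)}}{-18008 + \sqrt{-58 - 15} \left(-54\right)} = \frac{\left(\left(346 \left(-6\right) - \frac{9406}{7097}\right) - 6462\right) + 92}{-18008 + \sqrt{-58 - 15} \left(-54\right)} = \frac{\left(\left(-2076 - \frac{9406}{7097}\right) - 6462\right) + 92}{-18008 + \sqrt{-73} \left(-54\right)} = \frac{\left(- \frac{14742778}{7097} - 6462\right) + 92}{-18008 + i \sqrt{73} \left(-54\right)} = \frac{- \frac{60603592}{7097} + 92}{-18008 - 54 i \sqrt{73}} = - \frac{59950668}{7097 \left(-18008 - 54 i \sqrt{73}\right)}$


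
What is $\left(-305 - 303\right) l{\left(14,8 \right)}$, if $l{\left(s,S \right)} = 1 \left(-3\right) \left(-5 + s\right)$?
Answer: $16416$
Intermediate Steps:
$l{\left(s,S \right)} = 15 - 3 s$ ($l{\left(s,S \right)} = - 3 \left(-5 + s\right) = 15 - 3 s$)
$\left(-305 - 303\right) l{\left(14,8 \right)} = \left(-305 - 303\right) \left(15 - 42\right) = - 608 \left(15 - 42\right) = \left(-608\right) \left(-27\right) = 16416$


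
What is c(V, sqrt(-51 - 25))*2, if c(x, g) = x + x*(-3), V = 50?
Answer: -200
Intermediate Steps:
c(x, g) = -2*x (c(x, g) = x - 3*x = -2*x)
c(V, sqrt(-51 - 25))*2 = -2*50*2 = -100*2 = -200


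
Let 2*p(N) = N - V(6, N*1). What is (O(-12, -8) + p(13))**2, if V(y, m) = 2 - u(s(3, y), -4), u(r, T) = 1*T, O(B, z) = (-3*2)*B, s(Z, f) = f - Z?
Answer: 22801/4 ≈ 5700.3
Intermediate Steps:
O(B, z) = -6*B
u(r, T) = T
V(y, m) = 6 (V(y, m) = 2 - 1*(-4) = 2 + 4 = 6)
p(N) = -3 + N/2 (p(N) = (N - 1*6)/2 = (N - 6)/2 = (-6 + N)/2 = -3 + N/2)
(O(-12, -8) + p(13))**2 = (-6*(-12) + (-3 + (1/2)*13))**2 = (72 + (-3 + 13/2))**2 = (72 + 7/2)**2 = (151/2)**2 = 22801/4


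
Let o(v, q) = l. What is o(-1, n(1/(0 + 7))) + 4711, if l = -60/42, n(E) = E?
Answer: 32967/7 ≈ 4709.6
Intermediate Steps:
l = -10/7 (l = -60*1/42 = -10/7 ≈ -1.4286)
o(v, q) = -10/7
o(-1, n(1/(0 + 7))) + 4711 = -10/7 + 4711 = 32967/7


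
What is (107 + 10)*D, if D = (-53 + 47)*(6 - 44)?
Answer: 26676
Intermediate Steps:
D = 228 (D = -6*(-38) = 228)
(107 + 10)*D = (107 + 10)*228 = 117*228 = 26676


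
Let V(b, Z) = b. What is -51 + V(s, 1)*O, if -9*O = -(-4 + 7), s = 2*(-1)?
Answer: -155/3 ≈ -51.667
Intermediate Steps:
s = -2
O = ⅓ (O = -(-1)*(-4 + 7)/9 = -(-1)*3/9 = -⅑*(-3) = ⅓ ≈ 0.33333)
-51 + V(s, 1)*O = -51 - 2*⅓ = -51 - ⅔ = -155/3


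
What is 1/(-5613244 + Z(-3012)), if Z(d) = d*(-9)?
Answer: -1/5586136 ≈ -1.7901e-7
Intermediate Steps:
Z(d) = -9*d
1/(-5613244 + Z(-3012)) = 1/(-5613244 - 9*(-3012)) = 1/(-5613244 + 27108) = 1/(-5586136) = -1/5586136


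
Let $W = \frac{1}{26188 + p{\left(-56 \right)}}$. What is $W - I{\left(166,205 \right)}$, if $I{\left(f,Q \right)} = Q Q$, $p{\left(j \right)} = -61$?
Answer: $- \frac{1097987174}{26127} \approx -42025.0$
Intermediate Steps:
$I{\left(f,Q \right)} = Q^{2}$
$W = \frac{1}{26127}$ ($W = \frac{1}{26188 - 61} = \frac{1}{26127} \approx 3.8275 \cdot 10^{-5}$)
$W - I{\left(166,205 \right)} = \frac{1}{26127} - 205^{2} = \frac{1}{26127} - 42025 = - \frac{1097987174}{26127}$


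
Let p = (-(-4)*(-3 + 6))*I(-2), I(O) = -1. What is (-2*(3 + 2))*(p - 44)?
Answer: 560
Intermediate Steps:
p = -12 (p = -(-4)*(-3 + 6)*(-1) = -(-4)*3*(-1) = -4*(-3)*(-1) = 12*(-1) = -12)
(-2*(3 + 2))*(p - 44) = (-2*(3 + 2))*(-12 - 44) = -2*5*(-56) = -10*(-56) = 560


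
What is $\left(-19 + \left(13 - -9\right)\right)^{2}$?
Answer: $9$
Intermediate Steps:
$\left(-19 + \left(13 - -9\right)\right)^{2} = \left(-19 + \left(13 + 9\right)\right)^{2} = \left(-19 + 22\right)^{2} = 3^{2} = 9$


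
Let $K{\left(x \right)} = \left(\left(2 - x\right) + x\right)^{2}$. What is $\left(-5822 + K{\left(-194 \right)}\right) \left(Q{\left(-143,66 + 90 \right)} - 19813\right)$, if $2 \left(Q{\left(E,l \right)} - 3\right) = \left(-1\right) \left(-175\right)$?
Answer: $114745505$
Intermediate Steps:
$Q{\left(E,l \right)} = \frac{181}{2}$ ($Q{\left(E,l \right)} = 3 + \frac{\left(-1\right) \left(-175\right)}{2} = 3 + \frac{1}{2} \cdot 175 = 3 + \frac{175}{2} = \frac{181}{2}$)
$K{\left(x \right)} = 4$ ($K{\left(x \right)} = 2^{2} = 4$)
$\left(-5822 + K{\left(-194 \right)}\right) \left(Q{\left(-143,66 + 90 \right)} - 19813\right) = \left(-5822 + 4\right) \left(\frac{181}{2} - 19813\right) = \left(-5818\right) \left(- \frac{39445}{2}\right) = 114745505$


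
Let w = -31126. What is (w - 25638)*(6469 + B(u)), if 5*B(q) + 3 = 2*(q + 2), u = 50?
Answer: -1841764744/5 ≈ -3.6835e+8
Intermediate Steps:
B(q) = 1/5 + 2*q/5 (B(q) = -3/5 + (2*(q + 2))/5 = -3/5 + (2*(2 + q))/5 = -3/5 + (4 + 2*q)/5 = -3/5 + (4/5 + 2*q/5) = 1/5 + 2*q/5)
(w - 25638)*(6469 + B(u)) = (-31126 - 25638)*(6469 + (1/5 + (2/5)*50)) = -56764*(6469 + (1/5 + 20)) = -56764*(6469 + 101/5) = -56764*32446/5 = -1841764744/5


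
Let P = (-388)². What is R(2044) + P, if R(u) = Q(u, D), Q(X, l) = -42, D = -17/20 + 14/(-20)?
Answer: 150502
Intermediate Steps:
D = -31/20 (D = -17*1/20 + 14*(-1/20) = -17/20 - 7/10 = -31/20 ≈ -1.5500)
R(u) = -42
P = 150544
R(2044) + P = -42 + 150544 = 150502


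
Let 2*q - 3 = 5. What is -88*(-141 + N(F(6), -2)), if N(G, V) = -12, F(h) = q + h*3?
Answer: 13464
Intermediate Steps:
q = 4 (q = 3/2 + (½)*5 = 3/2 + 5/2 = 4)
F(h) = 4 + 3*h (F(h) = 4 + h*3 = 4 + 3*h)
-88*(-141 + N(F(6), -2)) = -88*(-141 - 12) = -88*(-153) = 13464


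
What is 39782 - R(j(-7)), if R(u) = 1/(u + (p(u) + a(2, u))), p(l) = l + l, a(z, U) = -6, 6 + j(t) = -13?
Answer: 2506267/63 ≈ 39782.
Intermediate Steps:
j(t) = -19 (j(t) = -6 - 13 = -19)
p(l) = 2*l
R(u) = 1/(-6 + 3*u) (R(u) = 1/(u + (2*u - 6)) = 1/(u + (-6 + 2*u)) = 1/(-6 + 3*u))
39782 - R(j(-7)) = 39782 - 1/(3*(-2 - 19)) = 39782 - 1/(3*(-21)) = 39782 - (-1)/(3*21) = 39782 - 1*(-1/63) = 39782 + 1/63 = 2506267/63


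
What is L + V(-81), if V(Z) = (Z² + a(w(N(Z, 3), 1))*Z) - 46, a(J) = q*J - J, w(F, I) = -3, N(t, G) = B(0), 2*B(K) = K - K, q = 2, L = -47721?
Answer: -40963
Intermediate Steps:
B(K) = 0 (B(K) = (K - K)/2 = (½)*0 = 0)
N(t, G) = 0
a(J) = J (a(J) = 2*J - J = J)
V(Z) = -46 + Z² - 3*Z (V(Z) = (Z² - 3*Z) - 46 = -46 + Z² - 3*Z)
L + V(-81) = -47721 + (-46 + (-81)² - 3*(-81)) = -47721 + (-46 + 6561 + 243) = -47721 + 6758 = -40963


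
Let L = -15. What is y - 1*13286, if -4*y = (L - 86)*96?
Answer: -10862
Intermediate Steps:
y = 2424 (y = -(-15 - 86)*96/4 = -(-101)*96/4 = -1/4*(-9696) = 2424)
y - 1*13286 = 2424 - 1*13286 = 2424 - 13286 = -10862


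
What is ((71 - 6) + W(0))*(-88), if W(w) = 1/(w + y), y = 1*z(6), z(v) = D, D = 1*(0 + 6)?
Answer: -17204/3 ≈ -5734.7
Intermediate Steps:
D = 6 (D = 1*6 = 6)
z(v) = 6
y = 6 (y = 1*6 = 6)
W(w) = 1/(6 + w) (W(w) = 1/(w + 6) = 1/(6 + w))
((71 - 6) + W(0))*(-88) = ((71 - 6) + 1/(6 + 0))*(-88) = (65 + 1/6)*(-88) = (65 + ⅙)*(-88) = (391/6)*(-88) = -17204/3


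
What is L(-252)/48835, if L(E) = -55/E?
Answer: 11/2461284 ≈ 4.4692e-6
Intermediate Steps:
L(-252)/48835 = -55/(-252)/48835 = -55*(-1/252)*(1/48835) = (55/252)*(1/48835) = 11/2461284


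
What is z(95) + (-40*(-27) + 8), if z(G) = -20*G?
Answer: -812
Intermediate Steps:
z(95) + (-40*(-27) + 8) = -20*95 + (-40*(-27) + 8) = -1900 + (1080 + 8) = -1900 + 1088 = -812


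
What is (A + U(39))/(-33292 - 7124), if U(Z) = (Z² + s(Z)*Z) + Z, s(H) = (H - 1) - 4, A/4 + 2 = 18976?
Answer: -39391/20208 ≈ -1.9493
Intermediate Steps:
A = 75896 (A = -8 + 4*18976 = -8 + 75904 = 75896)
s(H) = -5 + H (s(H) = (-1 + H) - 4 = -5 + H)
U(Z) = Z + Z² + Z*(-5 + Z) (U(Z) = (Z² + (-5 + Z)*Z) + Z = (Z² + Z*(-5 + Z)) + Z = Z + Z² + Z*(-5 + Z))
(A + U(39))/(-33292 - 7124) = (75896 + 2*39*(-2 + 39))/(-33292 - 7124) = (75896 + 2*39*37)/(-40416) = (75896 + 2886)*(-1/40416) = 78782*(-1/40416) = -39391/20208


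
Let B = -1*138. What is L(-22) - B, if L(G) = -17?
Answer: 121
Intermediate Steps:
B = -138
L(-22) - B = -17 - 1*(-138) = -17 + 138 = 121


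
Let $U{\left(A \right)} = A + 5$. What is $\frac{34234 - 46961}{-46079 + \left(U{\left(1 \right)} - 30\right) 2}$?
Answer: $\frac{12727}{46127} \approx 0.27591$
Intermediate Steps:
$U{\left(A \right)} = 5 + A$
$\frac{34234 - 46961}{-46079 + \left(U{\left(1 \right)} - 30\right) 2} = \frac{34234 - 46961}{-46079 + \left(\left(5 + 1\right) - 30\right) 2} = - \frac{12727}{-46079 + \left(6 - 30\right) 2} = - \frac{12727}{-46079 - 48} = - \frac{12727}{-46127} = \left(-12727\right) \left(- \frac{1}{46127}\right) = \frac{12727}{46127}$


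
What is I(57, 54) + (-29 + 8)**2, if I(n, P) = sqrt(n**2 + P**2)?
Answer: 441 + 3*sqrt(685) ≈ 519.52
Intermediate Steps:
I(n, P) = sqrt(P**2 + n**2)
I(57, 54) + (-29 + 8)**2 = sqrt(54**2 + 57**2) + (-29 + 8)**2 = sqrt(2916 + 3249) + (-21)**2 = sqrt(6165) + 441 = 3*sqrt(685) + 441 = 441 + 3*sqrt(685)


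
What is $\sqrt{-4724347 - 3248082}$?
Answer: $i \sqrt{7972429} \approx 2823.6 i$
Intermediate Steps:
$\sqrt{-4724347 - 3248082} = \sqrt{-7972429} = i \sqrt{7972429}$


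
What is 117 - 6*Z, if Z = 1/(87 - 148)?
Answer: 7143/61 ≈ 117.10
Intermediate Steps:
Z = -1/61 (Z = 1/(-61) = -1/61 ≈ -0.016393)
117 - 6*Z = 117 - 6*(-1/61) = 117 + 6/61 = 7143/61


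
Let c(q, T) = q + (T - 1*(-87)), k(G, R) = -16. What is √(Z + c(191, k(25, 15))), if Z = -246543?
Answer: I*√246281 ≈ 496.27*I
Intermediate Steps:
c(q, T) = 87 + T + q (c(q, T) = q + (T + 87) = q + (87 + T) = 87 + T + q)
√(Z + c(191, k(25, 15))) = √(-246543 + (87 - 16 + 191)) = √(-246543 + 262) = √(-246281) = I*√246281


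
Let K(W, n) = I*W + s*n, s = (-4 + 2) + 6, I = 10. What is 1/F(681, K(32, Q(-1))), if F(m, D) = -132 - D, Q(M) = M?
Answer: -1/448 ≈ -0.0022321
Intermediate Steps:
s = 4 (s = -2 + 6 = 4)
K(W, n) = 4*n + 10*W (K(W, n) = 10*W + 4*n = 4*n + 10*W)
1/F(681, K(32, Q(-1))) = 1/(-132 - (4*(-1) + 10*32)) = 1/(-132 - (-4 + 320)) = 1/(-132 - 1*316) = 1/(-132 - 316) = 1/(-448) = -1/448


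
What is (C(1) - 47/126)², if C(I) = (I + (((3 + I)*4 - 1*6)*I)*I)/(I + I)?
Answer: 104329/3969 ≈ 26.286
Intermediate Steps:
C(I) = (I + I²*(6 + 4*I))/(2*I) (C(I) = (I + (((12 + 4*I) - 6)*I)*I)/((2*I)) = (I + ((6 + 4*I)*I)*I)*(1/(2*I)) = (I + (I*(6 + 4*I))*I)*(1/(2*I)) = (I + I²*(6 + 4*I))*(1/(2*I)) = (I + I²*(6 + 4*I))/(2*I))
(C(1) - 47/126)² = ((½ + 2*1² + 3*1) - 47/126)² = ((½ + 2*1 + 3) - 47*1/126)² = ((½ + 2 + 3) - 47/126)² = (11/2 - 47/126)² = (323/63)² = 104329/3969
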